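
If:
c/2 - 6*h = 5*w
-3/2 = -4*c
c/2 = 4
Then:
No Solution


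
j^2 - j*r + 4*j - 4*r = (j + 4)*(j - r)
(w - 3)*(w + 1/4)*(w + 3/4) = w^3 - 2*w^2 - 45*w/16 - 9/16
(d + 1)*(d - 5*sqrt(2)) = d^2 - 5*sqrt(2)*d + d - 5*sqrt(2)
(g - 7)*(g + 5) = g^2 - 2*g - 35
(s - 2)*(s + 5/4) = s^2 - 3*s/4 - 5/2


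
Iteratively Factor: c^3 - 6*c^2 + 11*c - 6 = (c - 3)*(c^2 - 3*c + 2) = (c - 3)*(c - 1)*(c - 2)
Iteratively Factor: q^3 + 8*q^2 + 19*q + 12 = (q + 3)*(q^2 + 5*q + 4) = (q + 3)*(q + 4)*(q + 1)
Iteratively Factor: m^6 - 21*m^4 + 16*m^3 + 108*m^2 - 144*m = (m - 2)*(m^5 + 2*m^4 - 17*m^3 - 18*m^2 + 72*m) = (m - 2)^2*(m^4 + 4*m^3 - 9*m^2 - 36*m) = (m - 2)^2*(m + 3)*(m^3 + m^2 - 12*m) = (m - 3)*(m - 2)^2*(m + 3)*(m^2 + 4*m) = m*(m - 3)*(m - 2)^2*(m + 3)*(m + 4)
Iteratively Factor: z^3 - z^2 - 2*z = (z - 2)*(z^2 + z) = z*(z - 2)*(z + 1)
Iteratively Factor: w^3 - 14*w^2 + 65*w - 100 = (w - 4)*(w^2 - 10*w + 25) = (w - 5)*(w - 4)*(w - 5)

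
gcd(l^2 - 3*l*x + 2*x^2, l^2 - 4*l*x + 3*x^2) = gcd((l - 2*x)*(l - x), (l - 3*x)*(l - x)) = -l + x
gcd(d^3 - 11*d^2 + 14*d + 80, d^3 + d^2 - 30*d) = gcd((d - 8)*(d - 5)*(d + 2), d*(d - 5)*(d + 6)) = d - 5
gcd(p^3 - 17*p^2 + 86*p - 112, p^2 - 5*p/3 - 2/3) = p - 2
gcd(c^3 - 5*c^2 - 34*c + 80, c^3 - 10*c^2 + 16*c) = c^2 - 10*c + 16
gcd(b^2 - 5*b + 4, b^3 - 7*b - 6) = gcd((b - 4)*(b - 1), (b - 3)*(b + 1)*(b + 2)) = 1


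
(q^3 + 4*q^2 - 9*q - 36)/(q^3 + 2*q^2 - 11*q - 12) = (q + 3)/(q + 1)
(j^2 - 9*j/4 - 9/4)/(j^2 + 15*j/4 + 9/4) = (j - 3)/(j + 3)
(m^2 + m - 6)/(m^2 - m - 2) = (m + 3)/(m + 1)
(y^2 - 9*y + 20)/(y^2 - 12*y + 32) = (y - 5)/(y - 8)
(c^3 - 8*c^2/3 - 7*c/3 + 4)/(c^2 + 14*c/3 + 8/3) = (3*c^3 - 8*c^2 - 7*c + 12)/(3*c^2 + 14*c + 8)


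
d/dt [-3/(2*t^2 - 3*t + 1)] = 3*(4*t - 3)/(2*t^2 - 3*t + 1)^2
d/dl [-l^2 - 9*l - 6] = -2*l - 9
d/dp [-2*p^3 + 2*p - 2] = 2 - 6*p^2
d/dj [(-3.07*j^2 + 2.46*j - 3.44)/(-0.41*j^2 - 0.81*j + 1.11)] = (3.4953*j^2 - 9.6362*j - 0.0557999999999996)/(0.1681*j^4 + 0.6642*j^3 - 0.2541*j^2 - 1.7982*j + 1.2321)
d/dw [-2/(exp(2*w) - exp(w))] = 2*(2*exp(w) - 1)*exp(-w)/(1 - exp(w))^2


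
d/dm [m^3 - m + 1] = 3*m^2 - 1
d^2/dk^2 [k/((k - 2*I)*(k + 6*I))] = 2*(k^3 - 36*k - 48*I)/(k^6 + 12*I*k^5 - 12*k^4 + 224*I*k^3 - 144*k^2 + 1728*I*k + 1728)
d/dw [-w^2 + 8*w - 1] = 8 - 2*w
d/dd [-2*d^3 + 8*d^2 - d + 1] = -6*d^2 + 16*d - 1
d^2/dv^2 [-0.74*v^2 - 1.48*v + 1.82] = -1.48000000000000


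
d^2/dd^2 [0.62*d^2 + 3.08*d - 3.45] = 1.24000000000000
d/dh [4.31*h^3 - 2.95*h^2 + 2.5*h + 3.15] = 12.93*h^2 - 5.9*h + 2.5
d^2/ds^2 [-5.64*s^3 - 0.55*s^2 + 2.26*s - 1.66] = -33.84*s - 1.1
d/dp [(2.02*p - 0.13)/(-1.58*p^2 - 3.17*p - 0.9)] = (3.1916*p^2 - 0.4108*p - 2.2301)/(2.4964*p^4 + 10.0172*p^3 + 12.8929*p^2 + 5.706*p + 0.81)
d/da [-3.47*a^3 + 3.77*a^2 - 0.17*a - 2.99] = -10.41*a^2 + 7.54*a - 0.17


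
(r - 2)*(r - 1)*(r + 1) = r^3 - 2*r^2 - r + 2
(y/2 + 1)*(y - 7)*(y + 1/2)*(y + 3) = y^4/2 - 3*y^3/4 - 15*y^2 - 113*y/4 - 21/2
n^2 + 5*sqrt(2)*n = n*(n + 5*sqrt(2))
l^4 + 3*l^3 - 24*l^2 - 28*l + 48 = (l - 4)*(l - 1)*(l + 2)*(l + 6)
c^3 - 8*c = c*(c - 2*sqrt(2))*(c + 2*sqrt(2))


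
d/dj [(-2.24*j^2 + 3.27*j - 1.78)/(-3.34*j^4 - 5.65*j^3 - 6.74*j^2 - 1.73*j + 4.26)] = (-14.9632*j^5 + 20.1094*j^4 + 13.1702*j^3 - 4.25600000000001*j^2 - 43.0792*j + 10.8508)/(11.1556*j^8 + 37.742*j^7 + 76.9457*j^6 + 87.7184*j^5 + 36.5198*j^4 - 24.8176*j^3 - 54.4319*j^2 - 14.7396*j + 18.1476)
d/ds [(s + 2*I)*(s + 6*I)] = 2*s + 8*I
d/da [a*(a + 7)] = 2*a + 7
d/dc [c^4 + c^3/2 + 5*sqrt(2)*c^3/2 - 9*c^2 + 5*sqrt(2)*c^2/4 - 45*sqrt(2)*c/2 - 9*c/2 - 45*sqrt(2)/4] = 4*c^3 + 3*c^2/2 + 15*sqrt(2)*c^2/2 - 18*c + 5*sqrt(2)*c/2 - 45*sqrt(2)/2 - 9/2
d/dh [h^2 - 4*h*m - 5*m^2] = 2*h - 4*m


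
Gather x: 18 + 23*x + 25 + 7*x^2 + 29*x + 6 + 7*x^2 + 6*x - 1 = 14*x^2 + 58*x + 48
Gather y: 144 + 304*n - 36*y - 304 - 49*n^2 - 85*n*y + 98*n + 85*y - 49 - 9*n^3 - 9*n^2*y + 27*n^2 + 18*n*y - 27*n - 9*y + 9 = -9*n^3 - 22*n^2 + 375*n + y*(-9*n^2 - 67*n + 40) - 200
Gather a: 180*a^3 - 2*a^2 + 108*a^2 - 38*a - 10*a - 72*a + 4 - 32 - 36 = 180*a^3 + 106*a^2 - 120*a - 64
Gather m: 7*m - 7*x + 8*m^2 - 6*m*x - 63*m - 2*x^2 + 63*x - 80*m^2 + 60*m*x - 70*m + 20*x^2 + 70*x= -72*m^2 + m*(54*x - 126) + 18*x^2 + 126*x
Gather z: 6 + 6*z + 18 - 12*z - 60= -6*z - 36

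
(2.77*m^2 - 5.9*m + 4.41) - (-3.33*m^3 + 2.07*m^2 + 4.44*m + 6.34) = 3.33*m^3 + 0.7*m^2 - 10.34*m - 1.93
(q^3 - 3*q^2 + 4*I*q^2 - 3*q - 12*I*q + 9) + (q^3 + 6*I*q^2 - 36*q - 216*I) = 2*q^3 - 3*q^2 + 10*I*q^2 - 39*q - 12*I*q + 9 - 216*I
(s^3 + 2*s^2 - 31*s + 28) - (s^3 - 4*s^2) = 6*s^2 - 31*s + 28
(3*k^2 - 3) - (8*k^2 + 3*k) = -5*k^2 - 3*k - 3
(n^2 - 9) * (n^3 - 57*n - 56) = n^5 - 66*n^3 - 56*n^2 + 513*n + 504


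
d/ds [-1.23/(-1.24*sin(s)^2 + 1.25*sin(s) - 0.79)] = (1.5375 - 3.0504*sin(s))*cos(s)/(1.24*sin(s)^2 - 1.25*sin(s) + 0.79)^2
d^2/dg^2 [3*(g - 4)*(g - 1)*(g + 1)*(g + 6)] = 36*g^2 + 36*g - 150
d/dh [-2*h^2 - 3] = -4*h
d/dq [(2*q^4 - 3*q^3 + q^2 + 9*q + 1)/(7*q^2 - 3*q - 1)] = (28*q^5 - 39*q^4 + 10*q^3 - 57*q^2 - 16*q - 6)/(49*q^4 - 42*q^3 - 5*q^2 + 6*q + 1)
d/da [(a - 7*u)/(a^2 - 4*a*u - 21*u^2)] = -1/(a^2 + 6*a*u + 9*u^2)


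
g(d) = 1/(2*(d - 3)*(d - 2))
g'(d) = -1/(2*(d - 3)*(d - 2)^2) - 1/(2*(d - 3)^2*(d - 2)) = (5/2 - d)/(d^4 - 10*d^3 + 37*d^2 - 60*d + 36)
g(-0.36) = 0.06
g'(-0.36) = 0.05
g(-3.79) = 0.01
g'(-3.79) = 0.00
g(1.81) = 2.21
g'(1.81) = 13.50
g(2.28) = -2.48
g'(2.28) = 5.41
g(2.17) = -3.54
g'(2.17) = 16.58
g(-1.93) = 0.03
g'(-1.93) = 0.01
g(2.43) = -2.04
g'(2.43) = 1.17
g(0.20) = 0.10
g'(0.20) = 0.09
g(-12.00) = 0.00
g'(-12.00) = 0.00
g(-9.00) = 0.00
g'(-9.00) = 0.00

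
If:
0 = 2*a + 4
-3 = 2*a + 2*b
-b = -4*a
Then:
No Solution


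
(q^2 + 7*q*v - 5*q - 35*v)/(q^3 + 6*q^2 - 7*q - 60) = (q^2 + 7*q*v - 5*q - 35*v)/(q^3 + 6*q^2 - 7*q - 60)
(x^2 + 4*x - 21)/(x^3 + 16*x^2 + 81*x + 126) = (x - 3)/(x^2 + 9*x + 18)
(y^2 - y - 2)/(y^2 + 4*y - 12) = (y + 1)/(y + 6)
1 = 1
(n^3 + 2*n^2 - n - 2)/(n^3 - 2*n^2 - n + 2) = (n + 2)/(n - 2)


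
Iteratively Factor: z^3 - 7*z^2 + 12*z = (z - 4)*(z^2 - 3*z) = z*(z - 4)*(z - 3)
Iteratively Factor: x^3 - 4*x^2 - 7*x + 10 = (x + 2)*(x^2 - 6*x + 5) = (x - 5)*(x + 2)*(x - 1)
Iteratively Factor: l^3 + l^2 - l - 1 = (l - 1)*(l^2 + 2*l + 1) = (l - 1)*(l + 1)*(l + 1)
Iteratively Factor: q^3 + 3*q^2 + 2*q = (q)*(q^2 + 3*q + 2) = q*(q + 1)*(q + 2)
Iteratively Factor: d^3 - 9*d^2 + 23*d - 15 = (d - 5)*(d^2 - 4*d + 3) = (d - 5)*(d - 1)*(d - 3)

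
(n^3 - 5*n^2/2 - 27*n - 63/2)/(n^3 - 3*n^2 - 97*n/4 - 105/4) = 2*(n + 3)/(2*n + 5)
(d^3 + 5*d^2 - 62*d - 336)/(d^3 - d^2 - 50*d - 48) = (d + 7)/(d + 1)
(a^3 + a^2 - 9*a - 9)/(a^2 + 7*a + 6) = (a^2 - 9)/(a + 6)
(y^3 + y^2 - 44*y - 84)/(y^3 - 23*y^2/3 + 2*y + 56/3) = 3*(y^2 + 8*y + 12)/(3*y^2 - 2*y - 8)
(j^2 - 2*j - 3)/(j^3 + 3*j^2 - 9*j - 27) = (j + 1)/(j^2 + 6*j + 9)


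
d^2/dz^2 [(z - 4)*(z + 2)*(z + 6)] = 6*z + 8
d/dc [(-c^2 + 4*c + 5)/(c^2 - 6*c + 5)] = 2/(c^2 - 2*c + 1)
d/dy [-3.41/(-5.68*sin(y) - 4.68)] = -19.3688*cos(y)/(5.68*sin(y) + 4.68)^2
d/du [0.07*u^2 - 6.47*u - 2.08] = 0.14*u - 6.47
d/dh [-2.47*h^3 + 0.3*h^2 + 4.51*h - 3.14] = -7.41*h^2 + 0.6*h + 4.51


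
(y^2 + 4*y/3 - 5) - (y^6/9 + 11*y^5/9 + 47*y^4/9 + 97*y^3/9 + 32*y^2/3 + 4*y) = -y^6/9 - 11*y^5/9 - 47*y^4/9 - 97*y^3/9 - 29*y^2/3 - 8*y/3 - 5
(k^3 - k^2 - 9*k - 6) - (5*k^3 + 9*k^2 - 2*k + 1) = -4*k^3 - 10*k^2 - 7*k - 7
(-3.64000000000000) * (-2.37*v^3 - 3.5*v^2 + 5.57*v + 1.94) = 8.6268*v^3 + 12.74*v^2 - 20.2748*v - 7.0616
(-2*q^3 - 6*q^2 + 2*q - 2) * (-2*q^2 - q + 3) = 4*q^5 + 14*q^4 - 4*q^3 - 16*q^2 + 8*q - 6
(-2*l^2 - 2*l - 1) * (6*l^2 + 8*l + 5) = -12*l^4 - 28*l^3 - 32*l^2 - 18*l - 5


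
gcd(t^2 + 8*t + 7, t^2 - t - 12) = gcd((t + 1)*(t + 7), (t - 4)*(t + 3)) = 1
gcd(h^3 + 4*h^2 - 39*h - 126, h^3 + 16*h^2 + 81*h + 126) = h^2 + 10*h + 21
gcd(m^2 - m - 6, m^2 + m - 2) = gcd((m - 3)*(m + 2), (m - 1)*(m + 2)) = m + 2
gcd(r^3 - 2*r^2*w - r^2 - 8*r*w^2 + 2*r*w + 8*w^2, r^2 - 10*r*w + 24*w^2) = r - 4*w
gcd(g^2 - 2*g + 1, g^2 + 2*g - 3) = g - 1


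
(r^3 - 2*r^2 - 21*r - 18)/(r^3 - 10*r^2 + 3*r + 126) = (r + 1)/(r - 7)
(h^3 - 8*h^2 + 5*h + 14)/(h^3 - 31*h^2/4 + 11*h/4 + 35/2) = 4*(h + 1)/(4*h + 5)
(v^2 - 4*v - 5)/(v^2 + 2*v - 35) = (v + 1)/(v + 7)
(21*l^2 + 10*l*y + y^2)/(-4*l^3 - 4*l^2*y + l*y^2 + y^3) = (21*l^2 + 10*l*y + y^2)/(-4*l^3 - 4*l^2*y + l*y^2 + y^3)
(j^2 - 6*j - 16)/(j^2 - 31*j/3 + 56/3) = 3*(j + 2)/(3*j - 7)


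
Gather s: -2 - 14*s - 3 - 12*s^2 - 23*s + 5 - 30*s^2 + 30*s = -42*s^2 - 7*s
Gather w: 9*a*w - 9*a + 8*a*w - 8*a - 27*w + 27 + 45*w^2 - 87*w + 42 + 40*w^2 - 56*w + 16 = -17*a + 85*w^2 + w*(17*a - 170) + 85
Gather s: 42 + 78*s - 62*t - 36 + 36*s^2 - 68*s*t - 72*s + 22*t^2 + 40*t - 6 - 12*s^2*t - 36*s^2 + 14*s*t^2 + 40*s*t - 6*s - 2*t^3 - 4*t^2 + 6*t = -12*s^2*t + s*(14*t^2 - 28*t) - 2*t^3 + 18*t^2 - 16*t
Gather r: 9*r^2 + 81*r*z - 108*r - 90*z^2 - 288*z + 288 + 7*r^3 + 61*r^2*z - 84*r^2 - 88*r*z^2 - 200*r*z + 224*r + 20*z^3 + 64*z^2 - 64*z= 7*r^3 + r^2*(61*z - 75) + r*(-88*z^2 - 119*z + 116) + 20*z^3 - 26*z^2 - 352*z + 288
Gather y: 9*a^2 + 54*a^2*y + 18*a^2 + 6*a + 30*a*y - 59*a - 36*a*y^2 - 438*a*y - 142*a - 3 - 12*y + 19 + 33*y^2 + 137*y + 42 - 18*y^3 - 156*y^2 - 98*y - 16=27*a^2 - 195*a - 18*y^3 + y^2*(-36*a - 123) + y*(54*a^2 - 408*a + 27) + 42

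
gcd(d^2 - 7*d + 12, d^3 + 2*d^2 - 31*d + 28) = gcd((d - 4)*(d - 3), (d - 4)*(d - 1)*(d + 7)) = d - 4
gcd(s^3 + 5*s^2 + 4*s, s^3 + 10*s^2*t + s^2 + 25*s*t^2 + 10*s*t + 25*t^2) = s + 1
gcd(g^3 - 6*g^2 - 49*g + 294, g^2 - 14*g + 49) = g - 7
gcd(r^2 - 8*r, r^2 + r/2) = r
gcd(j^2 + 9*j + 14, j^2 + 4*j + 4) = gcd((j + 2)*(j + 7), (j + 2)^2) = j + 2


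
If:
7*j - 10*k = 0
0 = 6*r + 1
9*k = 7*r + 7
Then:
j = 25/27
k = 35/54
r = -1/6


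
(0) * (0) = 0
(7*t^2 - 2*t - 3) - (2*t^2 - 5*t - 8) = 5*t^2 + 3*t + 5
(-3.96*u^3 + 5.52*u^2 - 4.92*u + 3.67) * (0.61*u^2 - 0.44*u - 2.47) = -2.4156*u^5 + 5.1096*u^4 + 4.3512*u^3 - 9.2309*u^2 + 10.5376*u - 9.0649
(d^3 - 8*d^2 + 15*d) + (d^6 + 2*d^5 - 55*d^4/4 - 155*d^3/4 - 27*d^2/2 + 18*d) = d^6 + 2*d^5 - 55*d^4/4 - 151*d^3/4 - 43*d^2/2 + 33*d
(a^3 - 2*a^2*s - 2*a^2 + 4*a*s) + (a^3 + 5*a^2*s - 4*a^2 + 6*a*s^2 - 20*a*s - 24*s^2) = 2*a^3 + 3*a^2*s - 6*a^2 + 6*a*s^2 - 16*a*s - 24*s^2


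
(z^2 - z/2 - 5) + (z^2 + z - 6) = 2*z^2 + z/2 - 11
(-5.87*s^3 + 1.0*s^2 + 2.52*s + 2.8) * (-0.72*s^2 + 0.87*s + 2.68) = 4.2264*s^5 - 5.8269*s^4 - 16.676*s^3 + 2.8564*s^2 + 9.1896*s + 7.504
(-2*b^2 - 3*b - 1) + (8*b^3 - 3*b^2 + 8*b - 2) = 8*b^3 - 5*b^2 + 5*b - 3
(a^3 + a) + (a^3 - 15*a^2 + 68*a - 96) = 2*a^3 - 15*a^2 + 69*a - 96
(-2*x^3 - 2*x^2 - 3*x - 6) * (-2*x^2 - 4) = 4*x^5 + 4*x^4 + 14*x^3 + 20*x^2 + 12*x + 24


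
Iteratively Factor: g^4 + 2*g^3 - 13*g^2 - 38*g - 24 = (g + 1)*(g^3 + g^2 - 14*g - 24) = (g + 1)*(g + 2)*(g^2 - g - 12) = (g - 4)*(g + 1)*(g + 2)*(g + 3)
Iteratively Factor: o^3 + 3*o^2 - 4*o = (o - 1)*(o^2 + 4*o) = o*(o - 1)*(o + 4)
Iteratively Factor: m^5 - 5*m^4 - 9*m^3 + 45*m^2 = (m)*(m^4 - 5*m^3 - 9*m^2 + 45*m) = m*(m + 3)*(m^3 - 8*m^2 + 15*m) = m^2*(m + 3)*(m^2 - 8*m + 15) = m^2*(m - 5)*(m + 3)*(m - 3)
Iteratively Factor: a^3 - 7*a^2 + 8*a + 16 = (a + 1)*(a^2 - 8*a + 16) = (a - 4)*(a + 1)*(a - 4)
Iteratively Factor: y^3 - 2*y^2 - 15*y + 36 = (y - 3)*(y^2 + y - 12) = (y - 3)*(y + 4)*(y - 3)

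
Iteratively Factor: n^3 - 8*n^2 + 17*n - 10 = (n - 1)*(n^2 - 7*n + 10) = (n - 5)*(n - 1)*(n - 2)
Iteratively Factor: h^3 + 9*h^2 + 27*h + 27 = (h + 3)*(h^2 + 6*h + 9) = (h + 3)^2*(h + 3)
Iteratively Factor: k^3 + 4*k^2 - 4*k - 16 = (k + 2)*(k^2 + 2*k - 8) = (k + 2)*(k + 4)*(k - 2)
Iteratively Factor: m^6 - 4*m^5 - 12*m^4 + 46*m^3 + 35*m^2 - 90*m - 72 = (m - 4)*(m^5 - 12*m^3 - 2*m^2 + 27*m + 18) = (m - 4)*(m + 3)*(m^4 - 3*m^3 - 3*m^2 + 7*m + 6) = (m - 4)*(m - 3)*(m + 3)*(m^3 - 3*m - 2) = (m - 4)*(m - 3)*(m - 2)*(m + 3)*(m^2 + 2*m + 1) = (m - 4)*(m - 3)*(m - 2)*(m + 1)*(m + 3)*(m + 1)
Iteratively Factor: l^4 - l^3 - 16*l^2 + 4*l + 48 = (l - 4)*(l^3 + 3*l^2 - 4*l - 12) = (l - 4)*(l - 2)*(l^2 + 5*l + 6) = (l - 4)*(l - 2)*(l + 2)*(l + 3)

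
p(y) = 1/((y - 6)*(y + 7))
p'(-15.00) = 0.00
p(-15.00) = 0.01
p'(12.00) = 0.00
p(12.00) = 0.01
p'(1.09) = -0.00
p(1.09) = -0.03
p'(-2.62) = 0.00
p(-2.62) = -0.03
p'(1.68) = -0.00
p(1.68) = -0.03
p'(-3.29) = 0.00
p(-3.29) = -0.03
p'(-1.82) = 0.00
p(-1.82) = -0.02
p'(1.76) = -0.00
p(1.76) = -0.03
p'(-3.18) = 0.00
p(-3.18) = -0.03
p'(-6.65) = 0.63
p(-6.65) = -0.23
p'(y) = -1/((y - 6)*(y + 7)^2) - 1/((y - 6)^2*(y + 7))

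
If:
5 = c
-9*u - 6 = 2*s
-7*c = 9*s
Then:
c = 5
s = -35/9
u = 16/81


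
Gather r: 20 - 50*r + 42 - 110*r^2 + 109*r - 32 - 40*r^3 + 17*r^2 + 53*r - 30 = -40*r^3 - 93*r^2 + 112*r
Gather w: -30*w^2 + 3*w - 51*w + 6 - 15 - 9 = -30*w^2 - 48*w - 18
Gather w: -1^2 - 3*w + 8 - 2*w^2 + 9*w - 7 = -2*w^2 + 6*w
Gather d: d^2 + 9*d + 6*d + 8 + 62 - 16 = d^2 + 15*d + 54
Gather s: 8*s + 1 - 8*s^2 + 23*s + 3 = -8*s^2 + 31*s + 4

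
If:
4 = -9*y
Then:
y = -4/9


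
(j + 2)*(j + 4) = j^2 + 6*j + 8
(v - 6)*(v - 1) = v^2 - 7*v + 6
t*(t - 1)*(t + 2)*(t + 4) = t^4 + 5*t^3 + 2*t^2 - 8*t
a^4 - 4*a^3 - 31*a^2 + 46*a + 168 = (a - 7)*(a - 3)*(a + 2)*(a + 4)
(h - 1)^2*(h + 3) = h^3 + h^2 - 5*h + 3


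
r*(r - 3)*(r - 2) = r^3 - 5*r^2 + 6*r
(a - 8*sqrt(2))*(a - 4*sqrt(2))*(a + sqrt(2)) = a^3 - 11*sqrt(2)*a^2 + 40*a + 64*sqrt(2)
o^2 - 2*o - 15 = (o - 5)*(o + 3)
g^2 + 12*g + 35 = (g + 5)*(g + 7)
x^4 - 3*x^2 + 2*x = x*(x - 1)^2*(x + 2)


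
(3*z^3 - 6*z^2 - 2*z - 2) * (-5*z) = -15*z^4 + 30*z^3 + 10*z^2 + 10*z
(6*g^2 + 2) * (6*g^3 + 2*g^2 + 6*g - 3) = 36*g^5 + 12*g^4 + 48*g^3 - 14*g^2 + 12*g - 6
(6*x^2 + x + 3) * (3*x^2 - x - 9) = 18*x^4 - 3*x^3 - 46*x^2 - 12*x - 27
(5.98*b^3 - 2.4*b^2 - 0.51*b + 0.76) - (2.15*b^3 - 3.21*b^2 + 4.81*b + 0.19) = 3.83*b^3 + 0.81*b^2 - 5.32*b + 0.57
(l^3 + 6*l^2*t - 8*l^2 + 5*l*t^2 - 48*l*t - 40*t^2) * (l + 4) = l^4 + 6*l^3*t - 4*l^3 + 5*l^2*t^2 - 24*l^2*t - 32*l^2 - 20*l*t^2 - 192*l*t - 160*t^2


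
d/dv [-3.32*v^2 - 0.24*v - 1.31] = -6.64*v - 0.24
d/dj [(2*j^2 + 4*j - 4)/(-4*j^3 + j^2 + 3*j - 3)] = 2*j*(4*j^3 + 16*j^2 - 23*j - 2)/(16*j^6 - 8*j^5 - 23*j^4 + 30*j^3 + 3*j^2 - 18*j + 9)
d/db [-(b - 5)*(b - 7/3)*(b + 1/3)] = -3*b^2 + 14*b - 83/9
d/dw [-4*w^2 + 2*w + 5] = 2 - 8*w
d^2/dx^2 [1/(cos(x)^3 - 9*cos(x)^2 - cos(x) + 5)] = ((-sin(x)^2*cos(x) + 9*sin(x)^2 - 4)*(-cos(x) - 72*cos(2*x) + 9*cos(3*x))/4 + 2*(-3*cos(x)^2 + 18*cos(x) + 1)^2*sin(x)^2)/(-sin(x)^2*cos(x) + 9*sin(x)^2 - 4)^3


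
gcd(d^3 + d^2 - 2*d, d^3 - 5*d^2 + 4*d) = d^2 - d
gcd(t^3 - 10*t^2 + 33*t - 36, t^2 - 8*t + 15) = t - 3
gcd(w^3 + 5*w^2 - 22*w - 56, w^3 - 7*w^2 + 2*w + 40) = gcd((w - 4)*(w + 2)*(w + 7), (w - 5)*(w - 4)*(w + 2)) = w^2 - 2*w - 8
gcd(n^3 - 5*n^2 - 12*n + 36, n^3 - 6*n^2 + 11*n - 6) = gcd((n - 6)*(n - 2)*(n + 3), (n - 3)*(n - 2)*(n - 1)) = n - 2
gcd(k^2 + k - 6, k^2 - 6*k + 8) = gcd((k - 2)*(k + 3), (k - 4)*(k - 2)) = k - 2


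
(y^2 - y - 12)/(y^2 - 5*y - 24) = (y - 4)/(y - 8)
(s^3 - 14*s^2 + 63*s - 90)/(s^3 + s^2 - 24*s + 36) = (s^2 - 11*s + 30)/(s^2 + 4*s - 12)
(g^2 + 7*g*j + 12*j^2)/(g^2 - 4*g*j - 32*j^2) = (g + 3*j)/(g - 8*j)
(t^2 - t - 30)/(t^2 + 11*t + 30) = (t - 6)/(t + 6)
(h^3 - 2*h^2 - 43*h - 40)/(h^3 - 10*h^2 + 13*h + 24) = (h + 5)/(h - 3)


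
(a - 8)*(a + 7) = a^2 - a - 56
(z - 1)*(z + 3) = z^2 + 2*z - 3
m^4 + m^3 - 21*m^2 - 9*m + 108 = (m - 3)^2*(m + 3)*(m + 4)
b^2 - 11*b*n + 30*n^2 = (b - 6*n)*(b - 5*n)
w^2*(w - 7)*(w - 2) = w^4 - 9*w^3 + 14*w^2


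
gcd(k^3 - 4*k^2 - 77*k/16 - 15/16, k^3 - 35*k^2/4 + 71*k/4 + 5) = k^2 - 19*k/4 - 5/4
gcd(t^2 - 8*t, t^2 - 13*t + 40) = t - 8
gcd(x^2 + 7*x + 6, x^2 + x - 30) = x + 6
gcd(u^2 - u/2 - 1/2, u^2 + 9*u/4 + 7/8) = u + 1/2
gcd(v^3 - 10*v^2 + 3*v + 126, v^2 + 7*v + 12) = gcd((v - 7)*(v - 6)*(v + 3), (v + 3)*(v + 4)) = v + 3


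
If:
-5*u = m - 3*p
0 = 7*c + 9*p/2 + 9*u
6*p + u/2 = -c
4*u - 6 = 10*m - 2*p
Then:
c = -621/3742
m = -1026/1871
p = 33/1871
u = 225/1871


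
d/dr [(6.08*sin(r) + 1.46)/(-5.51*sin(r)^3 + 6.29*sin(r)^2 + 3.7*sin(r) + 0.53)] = (67.0016*sin(r)^3 - 14.1094*sin(r)^2 - 18.3668*sin(r) - 2.1796)*cos(r)/(30.3601*sin(r)^6 - 69.3158*sin(r)^5 - 1.2099*sin(r)^4 + 40.7054*sin(r)^3 + 20.3574*sin(r)^2 + 3.922*sin(r) + 0.2809)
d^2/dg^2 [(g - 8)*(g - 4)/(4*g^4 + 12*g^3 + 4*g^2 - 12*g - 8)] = (3*g^6 - 69*g^5 + 175*g^4 + 817*g^3 + 42*g^2 - 640*g + 428)/(2*(g^10 + 7*g^9 + 15*g^8 - g^7 - 43*g^6 - 39*g^5 + 29*g^4 + 53*g^3 + 6*g^2 - 20*g - 8))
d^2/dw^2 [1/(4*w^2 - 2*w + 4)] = (-4*w^2 + 2*w + (4*w - 1)^2 - 4)/(2*w^2 - w + 2)^3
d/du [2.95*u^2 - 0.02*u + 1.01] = 5.9*u - 0.02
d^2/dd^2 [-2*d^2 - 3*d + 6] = -4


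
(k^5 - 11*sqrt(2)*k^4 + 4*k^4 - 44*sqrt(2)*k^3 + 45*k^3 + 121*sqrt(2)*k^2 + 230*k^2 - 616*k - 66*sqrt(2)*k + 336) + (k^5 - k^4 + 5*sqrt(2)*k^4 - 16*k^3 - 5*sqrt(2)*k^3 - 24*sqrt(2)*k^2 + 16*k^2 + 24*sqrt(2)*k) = 2*k^5 - 6*sqrt(2)*k^4 + 3*k^4 - 49*sqrt(2)*k^3 + 29*k^3 + 97*sqrt(2)*k^2 + 246*k^2 - 616*k - 42*sqrt(2)*k + 336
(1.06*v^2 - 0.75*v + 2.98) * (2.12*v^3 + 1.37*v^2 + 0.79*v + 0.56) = 2.2472*v^5 - 0.1378*v^4 + 6.1275*v^3 + 4.0837*v^2 + 1.9342*v + 1.6688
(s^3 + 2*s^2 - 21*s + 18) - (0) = s^3 + 2*s^2 - 21*s + 18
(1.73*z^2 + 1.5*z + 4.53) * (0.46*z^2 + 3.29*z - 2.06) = 0.7958*z^4 + 6.3817*z^3 + 3.455*z^2 + 11.8137*z - 9.3318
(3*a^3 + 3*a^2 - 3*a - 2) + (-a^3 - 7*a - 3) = 2*a^3 + 3*a^2 - 10*a - 5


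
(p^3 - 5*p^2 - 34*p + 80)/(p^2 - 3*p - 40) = p - 2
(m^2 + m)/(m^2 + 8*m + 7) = m/(m + 7)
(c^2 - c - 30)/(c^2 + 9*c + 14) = (c^2 - c - 30)/(c^2 + 9*c + 14)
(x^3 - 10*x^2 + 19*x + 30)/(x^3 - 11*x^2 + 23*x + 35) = (x - 6)/(x - 7)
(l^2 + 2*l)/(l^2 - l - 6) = l/(l - 3)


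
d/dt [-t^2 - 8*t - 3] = -2*t - 8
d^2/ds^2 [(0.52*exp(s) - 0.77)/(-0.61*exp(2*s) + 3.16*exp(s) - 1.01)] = (-0.193492*exp(4*s) + 0.143716000000001*exp(3*s) - 2.530524*exp(2*s) + 4.131692*exp(s) + 1.92708)*exp(s)/(0.226981*exp(6*s) - 3.527508*exp(5*s) + 19.401111*exp(4*s) - 43.235752*exp(3*s) + 32.123151*exp(2*s) - 9.670548*exp(s) + 1.030301)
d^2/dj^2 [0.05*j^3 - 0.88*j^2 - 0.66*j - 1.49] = 0.3*j - 1.76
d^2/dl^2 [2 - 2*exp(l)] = -2*exp(l)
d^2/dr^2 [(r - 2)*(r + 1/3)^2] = 6*r - 8/3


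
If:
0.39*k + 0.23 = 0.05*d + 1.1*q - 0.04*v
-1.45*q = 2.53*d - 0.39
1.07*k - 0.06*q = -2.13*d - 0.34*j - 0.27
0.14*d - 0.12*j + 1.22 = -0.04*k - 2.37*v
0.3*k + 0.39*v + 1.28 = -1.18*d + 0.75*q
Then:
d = -0.75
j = -7.99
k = 3.87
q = 1.58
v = -0.94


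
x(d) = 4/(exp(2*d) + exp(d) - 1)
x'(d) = 4*(-2*exp(2*d) - exp(d))/(exp(2*d) + exp(d) - 1)^2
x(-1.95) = -4.78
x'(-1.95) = -1.04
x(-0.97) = -8.38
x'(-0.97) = -11.71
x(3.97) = 0.00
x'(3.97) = -0.00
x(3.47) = 0.00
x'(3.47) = -0.01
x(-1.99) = -4.74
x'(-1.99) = -0.98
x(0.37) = 1.57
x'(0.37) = -3.49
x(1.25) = 0.27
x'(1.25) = -0.52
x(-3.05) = -4.21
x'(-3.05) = -0.23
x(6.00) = 0.00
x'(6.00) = 0.00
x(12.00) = 0.00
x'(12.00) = 0.00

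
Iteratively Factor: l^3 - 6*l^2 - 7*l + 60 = (l + 3)*(l^2 - 9*l + 20) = (l - 4)*(l + 3)*(l - 5)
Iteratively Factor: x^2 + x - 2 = (x - 1)*(x + 2)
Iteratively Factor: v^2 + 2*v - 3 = (v - 1)*(v + 3)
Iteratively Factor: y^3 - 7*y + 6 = (y + 3)*(y^2 - 3*y + 2) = (y - 1)*(y + 3)*(y - 2)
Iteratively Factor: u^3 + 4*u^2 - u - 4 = (u - 1)*(u^2 + 5*u + 4) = (u - 1)*(u + 1)*(u + 4)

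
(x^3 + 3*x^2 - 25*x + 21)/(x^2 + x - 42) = (x^2 - 4*x + 3)/(x - 6)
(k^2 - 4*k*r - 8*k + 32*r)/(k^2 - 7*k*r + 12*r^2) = (8 - k)/(-k + 3*r)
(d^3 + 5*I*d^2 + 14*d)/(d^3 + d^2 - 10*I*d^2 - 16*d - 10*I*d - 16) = d*(d + 7*I)/(d^2 + d*(1 - 8*I) - 8*I)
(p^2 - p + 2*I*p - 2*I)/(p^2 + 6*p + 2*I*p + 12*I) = (p - 1)/(p + 6)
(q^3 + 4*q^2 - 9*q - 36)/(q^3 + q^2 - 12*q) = (q + 3)/q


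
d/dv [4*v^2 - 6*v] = 8*v - 6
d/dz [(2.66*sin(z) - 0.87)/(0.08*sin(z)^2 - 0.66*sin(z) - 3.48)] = (-0.2128*sin(z)^2 + 0.1392*sin(z) - 9.831)*cos(z)/(0.0064*sin(z)^4 - 0.1056*sin(z)^3 - 0.1212*sin(z)^2 + 4.5936*sin(z) + 12.1104)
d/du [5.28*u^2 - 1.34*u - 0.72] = 10.56*u - 1.34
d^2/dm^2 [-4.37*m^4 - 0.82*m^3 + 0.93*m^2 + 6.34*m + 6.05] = -52.44*m^2 - 4.92*m + 1.86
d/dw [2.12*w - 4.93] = 2.12000000000000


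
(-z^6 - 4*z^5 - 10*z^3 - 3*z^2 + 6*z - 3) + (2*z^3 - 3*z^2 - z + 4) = -z^6 - 4*z^5 - 8*z^3 - 6*z^2 + 5*z + 1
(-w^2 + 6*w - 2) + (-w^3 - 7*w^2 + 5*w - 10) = -w^3 - 8*w^2 + 11*w - 12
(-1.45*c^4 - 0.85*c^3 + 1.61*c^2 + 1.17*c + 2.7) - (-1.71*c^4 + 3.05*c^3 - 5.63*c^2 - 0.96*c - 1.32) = 0.26*c^4 - 3.9*c^3 + 7.24*c^2 + 2.13*c + 4.02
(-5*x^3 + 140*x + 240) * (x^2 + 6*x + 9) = -5*x^5 - 30*x^4 + 95*x^3 + 1080*x^2 + 2700*x + 2160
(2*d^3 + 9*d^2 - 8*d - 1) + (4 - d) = 2*d^3 + 9*d^2 - 9*d + 3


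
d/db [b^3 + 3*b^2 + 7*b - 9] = 3*b^2 + 6*b + 7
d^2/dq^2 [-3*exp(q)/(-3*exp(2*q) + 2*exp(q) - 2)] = (27*exp(4*q) + 18*exp(3*q) - 108*exp(2*q) + 12*exp(q) + 12)*exp(q)/(27*exp(6*q) - 54*exp(5*q) + 90*exp(4*q) - 80*exp(3*q) + 60*exp(2*q) - 24*exp(q) + 8)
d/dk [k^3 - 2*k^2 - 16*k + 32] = 3*k^2 - 4*k - 16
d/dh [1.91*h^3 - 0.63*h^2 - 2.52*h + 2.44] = 5.73*h^2 - 1.26*h - 2.52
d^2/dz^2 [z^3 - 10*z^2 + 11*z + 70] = 6*z - 20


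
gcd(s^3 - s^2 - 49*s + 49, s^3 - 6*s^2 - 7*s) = s - 7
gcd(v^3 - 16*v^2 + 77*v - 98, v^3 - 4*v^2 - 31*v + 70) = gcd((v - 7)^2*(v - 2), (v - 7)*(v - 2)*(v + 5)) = v^2 - 9*v + 14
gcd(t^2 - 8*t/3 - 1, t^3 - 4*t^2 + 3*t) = t - 3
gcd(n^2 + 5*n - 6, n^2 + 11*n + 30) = n + 6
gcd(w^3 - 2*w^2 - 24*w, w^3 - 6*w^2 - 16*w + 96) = w^2 - 2*w - 24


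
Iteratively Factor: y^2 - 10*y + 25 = (y - 5)*(y - 5)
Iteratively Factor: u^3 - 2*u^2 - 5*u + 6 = (u - 1)*(u^2 - u - 6) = (u - 3)*(u - 1)*(u + 2)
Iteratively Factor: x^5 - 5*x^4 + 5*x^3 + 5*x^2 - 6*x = (x - 3)*(x^4 - 2*x^3 - x^2 + 2*x) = (x - 3)*(x - 1)*(x^3 - x^2 - 2*x) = x*(x - 3)*(x - 1)*(x^2 - x - 2) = x*(x - 3)*(x - 1)*(x + 1)*(x - 2)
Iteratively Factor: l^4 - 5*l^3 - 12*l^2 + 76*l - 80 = (l + 4)*(l^3 - 9*l^2 + 24*l - 20) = (l - 5)*(l + 4)*(l^2 - 4*l + 4) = (l - 5)*(l - 2)*(l + 4)*(l - 2)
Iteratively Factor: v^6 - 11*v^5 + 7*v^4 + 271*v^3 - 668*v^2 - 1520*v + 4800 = (v + 3)*(v^5 - 14*v^4 + 49*v^3 + 124*v^2 - 1040*v + 1600) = (v + 3)*(v + 4)*(v^4 - 18*v^3 + 121*v^2 - 360*v + 400) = (v - 5)*(v + 3)*(v + 4)*(v^3 - 13*v^2 + 56*v - 80) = (v - 5)*(v - 4)*(v + 3)*(v + 4)*(v^2 - 9*v + 20) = (v - 5)^2*(v - 4)*(v + 3)*(v + 4)*(v - 4)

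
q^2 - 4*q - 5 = (q - 5)*(q + 1)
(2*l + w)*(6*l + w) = 12*l^2 + 8*l*w + w^2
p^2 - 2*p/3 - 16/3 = (p - 8/3)*(p + 2)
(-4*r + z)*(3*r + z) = -12*r^2 - r*z + z^2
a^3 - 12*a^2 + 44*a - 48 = (a - 6)*(a - 4)*(a - 2)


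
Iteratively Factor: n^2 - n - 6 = (n - 3)*(n + 2)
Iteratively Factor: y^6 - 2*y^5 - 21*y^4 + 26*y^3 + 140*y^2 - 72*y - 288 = (y - 2)*(y^5 - 21*y^3 - 16*y^2 + 108*y + 144) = (y - 2)*(y + 2)*(y^4 - 2*y^3 - 17*y^2 + 18*y + 72) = (y - 3)*(y - 2)*(y + 2)*(y^3 + y^2 - 14*y - 24) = (y - 3)*(y - 2)*(y + 2)*(y + 3)*(y^2 - 2*y - 8) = (y - 3)*(y - 2)*(y + 2)^2*(y + 3)*(y - 4)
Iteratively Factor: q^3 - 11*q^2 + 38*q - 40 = (q - 2)*(q^2 - 9*q + 20) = (q - 4)*(q - 2)*(q - 5)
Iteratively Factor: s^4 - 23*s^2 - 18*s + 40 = (s - 1)*(s^3 + s^2 - 22*s - 40) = (s - 1)*(s + 2)*(s^2 - s - 20) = (s - 1)*(s + 2)*(s + 4)*(s - 5)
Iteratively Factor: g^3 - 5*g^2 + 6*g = (g)*(g^2 - 5*g + 6) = g*(g - 2)*(g - 3)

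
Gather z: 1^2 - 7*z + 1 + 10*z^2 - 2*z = 10*z^2 - 9*z + 2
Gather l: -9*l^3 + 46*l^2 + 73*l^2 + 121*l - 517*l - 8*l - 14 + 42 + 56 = -9*l^3 + 119*l^2 - 404*l + 84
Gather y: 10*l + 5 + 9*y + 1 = 10*l + 9*y + 6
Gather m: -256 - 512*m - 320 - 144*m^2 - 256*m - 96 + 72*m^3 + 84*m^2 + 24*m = 72*m^3 - 60*m^2 - 744*m - 672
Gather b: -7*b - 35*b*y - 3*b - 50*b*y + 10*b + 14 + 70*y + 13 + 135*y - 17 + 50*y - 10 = -85*b*y + 255*y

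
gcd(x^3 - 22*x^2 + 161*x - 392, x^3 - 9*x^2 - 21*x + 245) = x^2 - 14*x + 49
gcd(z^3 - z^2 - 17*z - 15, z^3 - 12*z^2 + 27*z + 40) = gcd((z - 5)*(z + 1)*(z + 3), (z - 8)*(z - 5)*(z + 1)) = z^2 - 4*z - 5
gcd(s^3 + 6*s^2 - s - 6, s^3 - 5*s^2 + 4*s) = s - 1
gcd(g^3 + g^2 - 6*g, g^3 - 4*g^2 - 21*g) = g^2 + 3*g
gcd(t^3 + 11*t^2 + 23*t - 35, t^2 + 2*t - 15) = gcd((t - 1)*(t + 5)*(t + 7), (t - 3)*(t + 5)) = t + 5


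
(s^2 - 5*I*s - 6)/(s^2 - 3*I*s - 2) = (s - 3*I)/(s - I)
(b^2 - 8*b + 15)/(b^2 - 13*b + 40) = (b - 3)/(b - 8)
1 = 1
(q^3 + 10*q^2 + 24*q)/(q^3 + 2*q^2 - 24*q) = (q + 4)/(q - 4)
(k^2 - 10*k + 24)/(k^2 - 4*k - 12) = (k - 4)/(k + 2)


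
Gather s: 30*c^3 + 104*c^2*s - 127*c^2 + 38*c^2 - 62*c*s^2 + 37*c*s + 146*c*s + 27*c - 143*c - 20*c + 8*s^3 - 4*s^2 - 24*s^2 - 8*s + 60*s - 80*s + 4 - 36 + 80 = 30*c^3 - 89*c^2 - 136*c + 8*s^3 + s^2*(-62*c - 28) + s*(104*c^2 + 183*c - 28) + 48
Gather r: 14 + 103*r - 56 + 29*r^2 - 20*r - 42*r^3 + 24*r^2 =-42*r^3 + 53*r^2 + 83*r - 42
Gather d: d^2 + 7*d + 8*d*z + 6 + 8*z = d^2 + d*(8*z + 7) + 8*z + 6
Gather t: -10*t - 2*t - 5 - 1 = -12*t - 6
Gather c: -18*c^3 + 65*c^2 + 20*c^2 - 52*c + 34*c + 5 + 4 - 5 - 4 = -18*c^3 + 85*c^2 - 18*c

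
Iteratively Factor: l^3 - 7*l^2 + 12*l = (l - 4)*(l^2 - 3*l) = (l - 4)*(l - 3)*(l)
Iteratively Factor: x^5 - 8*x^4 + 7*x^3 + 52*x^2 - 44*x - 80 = (x + 1)*(x^4 - 9*x^3 + 16*x^2 + 36*x - 80) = (x - 5)*(x + 1)*(x^3 - 4*x^2 - 4*x + 16) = (x - 5)*(x + 1)*(x + 2)*(x^2 - 6*x + 8) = (x - 5)*(x - 2)*(x + 1)*(x + 2)*(x - 4)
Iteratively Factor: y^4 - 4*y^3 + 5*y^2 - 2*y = (y)*(y^3 - 4*y^2 + 5*y - 2) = y*(y - 2)*(y^2 - 2*y + 1) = y*(y - 2)*(y - 1)*(y - 1)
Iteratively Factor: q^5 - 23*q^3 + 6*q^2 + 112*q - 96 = (q + 4)*(q^4 - 4*q^3 - 7*q^2 + 34*q - 24) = (q - 2)*(q + 4)*(q^3 - 2*q^2 - 11*q + 12) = (q - 4)*(q - 2)*(q + 4)*(q^2 + 2*q - 3) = (q - 4)*(q - 2)*(q - 1)*(q + 4)*(q + 3)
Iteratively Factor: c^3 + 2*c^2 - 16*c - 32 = (c + 2)*(c^2 - 16) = (c - 4)*(c + 2)*(c + 4)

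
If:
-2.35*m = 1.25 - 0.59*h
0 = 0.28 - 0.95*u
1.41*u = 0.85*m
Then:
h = 4.07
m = 0.49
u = 0.29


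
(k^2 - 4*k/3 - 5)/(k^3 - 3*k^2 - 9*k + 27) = (k + 5/3)/(k^2 - 9)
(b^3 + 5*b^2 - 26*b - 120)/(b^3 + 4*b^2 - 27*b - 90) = (b + 4)/(b + 3)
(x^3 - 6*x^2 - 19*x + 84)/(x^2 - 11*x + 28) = (x^2 + x - 12)/(x - 4)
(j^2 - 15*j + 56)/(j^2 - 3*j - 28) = (j - 8)/(j + 4)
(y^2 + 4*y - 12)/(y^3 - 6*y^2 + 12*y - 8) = (y + 6)/(y^2 - 4*y + 4)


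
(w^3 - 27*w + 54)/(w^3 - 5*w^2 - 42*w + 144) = (w - 3)/(w - 8)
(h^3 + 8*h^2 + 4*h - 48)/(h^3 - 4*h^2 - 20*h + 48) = (h + 6)/(h - 6)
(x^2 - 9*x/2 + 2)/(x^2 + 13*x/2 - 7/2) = (x - 4)/(x + 7)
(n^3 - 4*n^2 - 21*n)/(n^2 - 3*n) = (n^2 - 4*n - 21)/(n - 3)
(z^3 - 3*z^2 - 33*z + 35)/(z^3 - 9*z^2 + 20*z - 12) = (z^2 - 2*z - 35)/(z^2 - 8*z + 12)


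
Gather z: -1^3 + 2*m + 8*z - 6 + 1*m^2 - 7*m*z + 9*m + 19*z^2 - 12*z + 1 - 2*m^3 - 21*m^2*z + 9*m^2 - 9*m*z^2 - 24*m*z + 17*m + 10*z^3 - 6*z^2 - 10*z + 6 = -2*m^3 + 10*m^2 + 28*m + 10*z^3 + z^2*(13 - 9*m) + z*(-21*m^2 - 31*m - 14)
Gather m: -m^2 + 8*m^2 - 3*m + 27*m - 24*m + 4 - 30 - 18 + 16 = 7*m^2 - 28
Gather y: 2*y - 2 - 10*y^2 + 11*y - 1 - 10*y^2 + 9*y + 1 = -20*y^2 + 22*y - 2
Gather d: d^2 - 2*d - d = d^2 - 3*d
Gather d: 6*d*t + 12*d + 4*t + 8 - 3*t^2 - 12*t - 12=d*(6*t + 12) - 3*t^2 - 8*t - 4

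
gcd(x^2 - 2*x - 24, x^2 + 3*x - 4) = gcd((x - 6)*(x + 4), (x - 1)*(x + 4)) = x + 4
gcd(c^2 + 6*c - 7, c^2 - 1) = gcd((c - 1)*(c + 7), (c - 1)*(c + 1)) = c - 1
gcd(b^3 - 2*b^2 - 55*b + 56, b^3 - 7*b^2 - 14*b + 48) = b - 8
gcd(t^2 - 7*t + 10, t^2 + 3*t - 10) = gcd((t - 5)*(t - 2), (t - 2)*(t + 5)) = t - 2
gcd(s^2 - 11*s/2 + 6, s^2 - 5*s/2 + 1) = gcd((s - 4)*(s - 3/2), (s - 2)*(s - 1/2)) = 1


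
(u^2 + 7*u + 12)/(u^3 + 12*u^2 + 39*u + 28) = (u + 3)/(u^2 + 8*u + 7)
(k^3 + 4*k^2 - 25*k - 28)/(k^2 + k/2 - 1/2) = 2*(k^2 + 3*k - 28)/(2*k - 1)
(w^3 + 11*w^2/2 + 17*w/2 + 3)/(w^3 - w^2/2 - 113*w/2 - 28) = (w^2 + 5*w + 6)/(w^2 - w - 56)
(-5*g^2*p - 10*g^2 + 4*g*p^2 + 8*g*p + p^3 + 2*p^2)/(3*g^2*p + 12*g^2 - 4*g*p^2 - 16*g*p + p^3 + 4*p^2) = (5*g*p + 10*g + p^2 + 2*p)/(-3*g*p - 12*g + p^2 + 4*p)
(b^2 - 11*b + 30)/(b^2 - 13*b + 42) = (b - 5)/(b - 7)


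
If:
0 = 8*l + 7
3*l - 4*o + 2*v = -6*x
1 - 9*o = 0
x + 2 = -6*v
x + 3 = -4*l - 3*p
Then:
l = -7/8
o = 1/9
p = -65/1224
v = -1085/2448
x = 269/408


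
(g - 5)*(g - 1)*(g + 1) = g^3 - 5*g^2 - g + 5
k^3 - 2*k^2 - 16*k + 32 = (k - 4)*(k - 2)*(k + 4)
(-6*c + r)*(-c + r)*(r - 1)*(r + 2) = 6*c^2*r^2 + 6*c^2*r - 12*c^2 - 7*c*r^3 - 7*c*r^2 + 14*c*r + r^4 + r^3 - 2*r^2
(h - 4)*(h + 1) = h^2 - 3*h - 4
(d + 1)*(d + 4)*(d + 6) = d^3 + 11*d^2 + 34*d + 24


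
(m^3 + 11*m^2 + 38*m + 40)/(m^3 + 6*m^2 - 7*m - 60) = (m + 2)/(m - 3)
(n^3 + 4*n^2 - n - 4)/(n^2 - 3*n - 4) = (n^2 + 3*n - 4)/(n - 4)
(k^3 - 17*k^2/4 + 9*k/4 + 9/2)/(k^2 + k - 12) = (4*k^2 - 5*k - 6)/(4*(k + 4))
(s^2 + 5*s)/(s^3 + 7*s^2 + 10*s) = 1/(s + 2)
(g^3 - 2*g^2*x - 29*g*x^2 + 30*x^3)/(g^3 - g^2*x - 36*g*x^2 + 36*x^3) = (g + 5*x)/(g + 6*x)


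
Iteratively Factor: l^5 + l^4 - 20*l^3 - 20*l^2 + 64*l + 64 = (l - 2)*(l^4 + 3*l^3 - 14*l^2 - 48*l - 32) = (l - 2)*(l + 4)*(l^3 - l^2 - 10*l - 8) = (l - 2)*(l + 2)*(l + 4)*(l^2 - 3*l - 4) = (l - 4)*(l - 2)*(l + 2)*(l + 4)*(l + 1)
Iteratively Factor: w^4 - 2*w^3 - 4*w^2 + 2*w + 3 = (w + 1)*(w^3 - 3*w^2 - w + 3) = (w - 3)*(w + 1)*(w^2 - 1) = (w - 3)*(w + 1)^2*(w - 1)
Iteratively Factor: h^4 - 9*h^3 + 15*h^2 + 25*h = (h + 1)*(h^3 - 10*h^2 + 25*h) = (h - 5)*(h + 1)*(h^2 - 5*h) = h*(h - 5)*(h + 1)*(h - 5)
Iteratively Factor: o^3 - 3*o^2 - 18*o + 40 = (o - 5)*(o^2 + 2*o - 8) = (o - 5)*(o + 4)*(o - 2)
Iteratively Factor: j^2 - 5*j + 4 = (j - 1)*(j - 4)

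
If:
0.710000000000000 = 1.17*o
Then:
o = 0.61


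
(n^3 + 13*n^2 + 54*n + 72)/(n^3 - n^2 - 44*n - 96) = (n + 6)/(n - 8)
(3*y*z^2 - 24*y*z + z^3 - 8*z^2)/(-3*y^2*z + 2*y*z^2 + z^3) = (8 - z)/(y - z)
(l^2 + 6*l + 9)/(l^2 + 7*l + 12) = (l + 3)/(l + 4)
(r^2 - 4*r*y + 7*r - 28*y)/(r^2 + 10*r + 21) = (r - 4*y)/(r + 3)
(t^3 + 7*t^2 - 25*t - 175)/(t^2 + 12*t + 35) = t - 5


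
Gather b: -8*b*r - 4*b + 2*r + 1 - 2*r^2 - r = b*(-8*r - 4) - 2*r^2 + r + 1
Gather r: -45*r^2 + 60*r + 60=-45*r^2 + 60*r + 60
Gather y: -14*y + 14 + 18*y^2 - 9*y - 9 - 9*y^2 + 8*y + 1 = 9*y^2 - 15*y + 6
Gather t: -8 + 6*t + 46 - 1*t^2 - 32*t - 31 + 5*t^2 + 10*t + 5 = 4*t^2 - 16*t + 12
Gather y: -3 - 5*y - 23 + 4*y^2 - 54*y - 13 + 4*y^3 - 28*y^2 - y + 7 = 4*y^3 - 24*y^2 - 60*y - 32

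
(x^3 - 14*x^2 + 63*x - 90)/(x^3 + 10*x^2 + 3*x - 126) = (x^2 - 11*x + 30)/(x^2 + 13*x + 42)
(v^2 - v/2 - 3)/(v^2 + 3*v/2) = (v - 2)/v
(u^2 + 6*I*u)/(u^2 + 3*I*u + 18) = u/(u - 3*I)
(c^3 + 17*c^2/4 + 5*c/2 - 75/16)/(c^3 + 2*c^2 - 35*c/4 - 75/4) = (c - 3/4)/(c - 3)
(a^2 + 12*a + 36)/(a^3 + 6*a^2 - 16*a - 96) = (a + 6)/(a^2 - 16)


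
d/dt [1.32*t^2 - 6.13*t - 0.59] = 2.64*t - 6.13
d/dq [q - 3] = 1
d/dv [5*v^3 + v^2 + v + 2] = 15*v^2 + 2*v + 1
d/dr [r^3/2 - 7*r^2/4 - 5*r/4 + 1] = 3*r^2/2 - 7*r/2 - 5/4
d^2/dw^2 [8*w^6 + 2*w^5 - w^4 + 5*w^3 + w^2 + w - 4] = 240*w^4 + 40*w^3 - 12*w^2 + 30*w + 2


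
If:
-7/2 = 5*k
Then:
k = -7/10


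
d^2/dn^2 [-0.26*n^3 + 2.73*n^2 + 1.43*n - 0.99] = 5.46 - 1.56*n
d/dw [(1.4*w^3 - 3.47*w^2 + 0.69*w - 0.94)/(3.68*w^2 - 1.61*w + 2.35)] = (5.152*w^4 - 4.508*w^3 + 12.9175*w^2 - 9.3906*w + 0.1081)/(13.5424*w^4 - 11.8496*w^3 + 19.8881*w^2 - 7.567*w + 5.5225)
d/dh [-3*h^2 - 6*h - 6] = -6*h - 6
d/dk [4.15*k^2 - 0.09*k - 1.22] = 8.3*k - 0.09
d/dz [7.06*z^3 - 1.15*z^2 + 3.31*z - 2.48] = 21.18*z^2 - 2.3*z + 3.31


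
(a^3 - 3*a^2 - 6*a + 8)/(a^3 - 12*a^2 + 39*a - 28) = (a + 2)/(a - 7)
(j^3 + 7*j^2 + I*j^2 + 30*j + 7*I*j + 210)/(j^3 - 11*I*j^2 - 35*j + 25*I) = (j^2 + j*(7 + 6*I) + 42*I)/(j^2 - 6*I*j - 5)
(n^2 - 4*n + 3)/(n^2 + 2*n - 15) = (n - 1)/(n + 5)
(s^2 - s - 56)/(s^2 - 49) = (s - 8)/(s - 7)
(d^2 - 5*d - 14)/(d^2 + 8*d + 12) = (d - 7)/(d + 6)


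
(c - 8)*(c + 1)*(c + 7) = c^3 - 57*c - 56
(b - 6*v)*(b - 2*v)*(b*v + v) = b^3*v - 8*b^2*v^2 + b^2*v + 12*b*v^3 - 8*b*v^2 + 12*v^3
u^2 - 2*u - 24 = (u - 6)*(u + 4)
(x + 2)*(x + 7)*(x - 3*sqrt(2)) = x^3 - 3*sqrt(2)*x^2 + 9*x^2 - 27*sqrt(2)*x + 14*x - 42*sqrt(2)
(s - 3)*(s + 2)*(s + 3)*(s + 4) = s^4 + 6*s^3 - s^2 - 54*s - 72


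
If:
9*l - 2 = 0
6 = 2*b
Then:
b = 3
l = 2/9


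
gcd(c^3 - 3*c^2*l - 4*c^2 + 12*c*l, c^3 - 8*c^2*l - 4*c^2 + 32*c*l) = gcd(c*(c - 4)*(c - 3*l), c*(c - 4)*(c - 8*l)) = c^2 - 4*c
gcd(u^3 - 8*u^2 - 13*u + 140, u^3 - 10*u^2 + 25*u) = u - 5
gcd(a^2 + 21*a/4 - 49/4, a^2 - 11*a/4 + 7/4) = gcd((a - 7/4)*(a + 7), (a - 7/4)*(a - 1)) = a - 7/4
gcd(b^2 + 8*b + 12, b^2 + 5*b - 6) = b + 6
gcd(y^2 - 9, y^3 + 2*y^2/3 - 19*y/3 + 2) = y + 3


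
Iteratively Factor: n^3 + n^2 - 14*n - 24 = (n + 2)*(n^2 - n - 12) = (n - 4)*(n + 2)*(n + 3)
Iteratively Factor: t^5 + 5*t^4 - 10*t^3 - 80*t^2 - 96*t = (t + 3)*(t^4 + 2*t^3 - 16*t^2 - 32*t) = (t + 3)*(t + 4)*(t^3 - 2*t^2 - 8*t) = t*(t + 3)*(t + 4)*(t^2 - 2*t - 8) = t*(t - 4)*(t + 3)*(t + 4)*(t + 2)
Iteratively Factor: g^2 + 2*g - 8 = (g + 4)*(g - 2)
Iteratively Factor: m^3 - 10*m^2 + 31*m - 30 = (m - 3)*(m^2 - 7*m + 10) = (m - 3)*(m - 2)*(m - 5)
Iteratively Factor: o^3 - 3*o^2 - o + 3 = (o - 1)*(o^2 - 2*o - 3) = (o - 3)*(o - 1)*(o + 1)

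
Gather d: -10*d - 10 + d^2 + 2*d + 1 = d^2 - 8*d - 9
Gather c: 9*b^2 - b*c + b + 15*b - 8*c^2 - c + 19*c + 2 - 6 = 9*b^2 + 16*b - 8*c^2 + c*(18 - b) - 4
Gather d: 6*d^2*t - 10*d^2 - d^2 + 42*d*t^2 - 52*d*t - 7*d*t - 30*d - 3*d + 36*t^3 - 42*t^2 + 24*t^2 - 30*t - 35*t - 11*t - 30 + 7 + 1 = d^2*(6*t - 11) + d*(42*t^2 - 59*t - 33) + 36*t^3 - 18*t^2 - 76*t - 22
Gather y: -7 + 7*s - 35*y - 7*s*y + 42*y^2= 7*s + 42*y^2 + y*(-7*s - 35) - 7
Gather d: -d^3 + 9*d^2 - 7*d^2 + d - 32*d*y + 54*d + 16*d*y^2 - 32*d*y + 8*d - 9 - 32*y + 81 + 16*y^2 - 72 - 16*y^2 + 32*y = -d^3 + 2*d^2 + d*(16*y^2 - 64*y + 63)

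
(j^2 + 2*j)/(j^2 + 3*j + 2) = j/(j + 1)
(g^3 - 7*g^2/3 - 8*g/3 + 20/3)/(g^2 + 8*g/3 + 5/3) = (g^2 - 4*g + 4)/(g + 1)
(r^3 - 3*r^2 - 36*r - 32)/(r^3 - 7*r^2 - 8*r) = (r + 4)/r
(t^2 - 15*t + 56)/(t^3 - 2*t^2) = (t^2 - 15*t + 56)/(t^2*(t - 2))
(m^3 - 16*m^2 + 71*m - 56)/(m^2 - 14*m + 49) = (m^2 - 9*m + 8)/(m - 7)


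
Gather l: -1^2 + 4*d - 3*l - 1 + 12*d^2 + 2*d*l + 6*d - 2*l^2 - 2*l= 12*d^2 + 10*d - 2*l^2 + l*(2*d - 5) - 2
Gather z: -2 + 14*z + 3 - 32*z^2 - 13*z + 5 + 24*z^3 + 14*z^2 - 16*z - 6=24*z^3 - 18*z^2 - 15*z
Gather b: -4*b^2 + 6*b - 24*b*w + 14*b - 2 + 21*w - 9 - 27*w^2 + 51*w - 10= -4*b^2 + b*(20 - 24*w) - 27*w^2 + 72*w - 21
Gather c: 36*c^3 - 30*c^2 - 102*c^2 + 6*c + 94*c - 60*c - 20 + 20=36*c^3 - 132*c^2 + 40*c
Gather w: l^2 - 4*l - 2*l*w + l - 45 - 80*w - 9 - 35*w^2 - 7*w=l^2 - 3*l - 35*w^2 + w*(-2*l - 87) - 54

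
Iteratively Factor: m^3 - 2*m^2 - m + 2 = (m - 1)*(m^2 - m - 2) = (m - 2)*(m - 1)*(m + 1)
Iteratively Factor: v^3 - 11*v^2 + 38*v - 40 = (v - 5)*(v^2 - 6*v + 8) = (v - 5)*(v - 2)*(v - 4)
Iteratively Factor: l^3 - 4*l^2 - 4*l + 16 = (l + 2)*(l^2 - 6*l + 8) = (l - 4)*(l + 2)*(l - 2)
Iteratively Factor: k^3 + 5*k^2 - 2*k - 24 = (k + 3)*(k^2 + 2*k - 8) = (k + 3)*(k + 4)*(k - 2)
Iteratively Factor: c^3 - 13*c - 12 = (c - 4)*(c^2 + 4*c + 3) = (c - 4)*(c + 3)*(c + 1)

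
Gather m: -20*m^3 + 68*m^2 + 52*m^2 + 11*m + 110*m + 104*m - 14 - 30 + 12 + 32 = -20*m^3 + 120*m^2 + 225*m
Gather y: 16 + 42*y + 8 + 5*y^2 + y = 5*y^2 + 43*y + 24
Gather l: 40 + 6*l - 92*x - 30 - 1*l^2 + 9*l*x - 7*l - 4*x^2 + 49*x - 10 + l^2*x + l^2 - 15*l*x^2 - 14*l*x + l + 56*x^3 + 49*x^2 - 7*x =l^2*x + l*(-15*x^2 - 5*x) + 56*x^3 + 45*x^2 - 50*x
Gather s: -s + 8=8 - s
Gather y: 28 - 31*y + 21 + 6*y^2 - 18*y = 6*y^2 - 49*y + 49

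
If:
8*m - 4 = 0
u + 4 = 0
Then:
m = 1/2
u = -4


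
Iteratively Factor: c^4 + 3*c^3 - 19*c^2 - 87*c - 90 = (c + 3)*(c^3 - 19*c - 30) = (c - 5)*(c + 3)*(c^2 + 5*c + 6) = (c - 5)*(c + 2)*(c + 3)*(c + 3)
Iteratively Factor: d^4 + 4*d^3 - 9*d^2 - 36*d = (d - 3)*(d^3 + 7*d^2 + 12*d) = (d - 3)*(d + 3)*(d^2 + 4*d) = (d - 3)*(d + 3)*(d + 4)*(d)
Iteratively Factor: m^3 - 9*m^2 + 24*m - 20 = (m - 5)*(m^2 - 4*m + 4) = (m - 5)*(m - 2)*(m - 2)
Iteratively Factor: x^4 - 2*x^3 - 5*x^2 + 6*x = (x - 3)*(x^3 + x^2 - 2*x) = (x - 3)*(x - 1)*(x^2 + 2*x) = (x - 3)*(x - 1)*(x + 2)*(x)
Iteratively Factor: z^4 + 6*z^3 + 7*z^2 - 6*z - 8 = (z + 1)*(z^3 + 5*z^2 + 2*z - 8) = (z + 1)*(z + 4)*(z^2 + z - 2) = (z - 1)*(z + 1)*(z + 4)*(z + 2)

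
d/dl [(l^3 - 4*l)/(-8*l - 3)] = (-16*l^3 - 9*l^2 + 12)/(64*l^2 + 48*l + 9)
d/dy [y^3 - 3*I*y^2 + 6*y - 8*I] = 3*y^2 - 6*I*y + 6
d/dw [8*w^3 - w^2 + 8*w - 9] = 24*w^2 - 2*w + 8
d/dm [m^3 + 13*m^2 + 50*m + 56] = 3*m^2 + 26*m + 50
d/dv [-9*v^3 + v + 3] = 1 - 27*v^2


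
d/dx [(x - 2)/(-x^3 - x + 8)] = (-x^3 - x + (x - 2)*(3*x^2 + 1) + 8)/(x^3 + x - 8)^2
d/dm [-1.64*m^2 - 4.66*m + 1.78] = -3.28*m - 4.66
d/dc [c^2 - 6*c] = 2*c - 6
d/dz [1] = 0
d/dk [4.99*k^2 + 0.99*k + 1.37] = 9.98*k + 0.99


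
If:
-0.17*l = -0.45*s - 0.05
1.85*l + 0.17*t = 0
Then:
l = -0.0918918918918919*t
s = -0.0347147147147147*t - 0.111111111111111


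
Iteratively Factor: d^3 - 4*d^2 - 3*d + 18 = (d - 3)*(d^2 - d - 6) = (d - 3)*(d + 2)*(d - 3)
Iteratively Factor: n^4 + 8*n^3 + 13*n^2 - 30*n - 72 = (n - 2)*(n^3 + 10*n^2 + 33*n + 36) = (n - 2)*(n + 3)*(n^2 + 7*n + 12) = (n - 2)*(n + 3)^2*(n + 4)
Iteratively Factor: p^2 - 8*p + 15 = (p - 3)*(p - 5)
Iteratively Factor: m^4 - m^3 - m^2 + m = (m - 1)*(m^3 - m) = m*(m - 1)*(m^2 - 1) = m*(m - 1)*(m + 1)*(m - 1)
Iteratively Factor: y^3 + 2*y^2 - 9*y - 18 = (y - 3)*(y^2 + 5*y + 6) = (y - 3)*(y + 3)*(y + 2)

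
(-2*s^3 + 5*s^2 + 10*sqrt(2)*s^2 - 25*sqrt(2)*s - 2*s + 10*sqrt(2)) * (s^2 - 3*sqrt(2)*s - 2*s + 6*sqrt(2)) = -2*s^5 + 9*s^4 + 16*sqrt(2)*s^4 - 72*sqrt(2)*s^3 - 72*s^3 + 96*sqrt(2)*s^2 + 274*s^2 - 360*s - 32*sqrt(2)*s + 120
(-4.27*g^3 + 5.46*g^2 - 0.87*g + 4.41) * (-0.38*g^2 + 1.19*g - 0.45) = 1.6226*g^5 - 7.1561*g^4 + 8.7495*g^3 - 5.1681*g^2 + 5.6394*g - 1.9845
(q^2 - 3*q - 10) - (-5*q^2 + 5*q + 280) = 6*q^2 - 8*q - 290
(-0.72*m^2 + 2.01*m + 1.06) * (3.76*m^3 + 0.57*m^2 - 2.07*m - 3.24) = -2.7072*m^5 + 7.1472*m^4 + 6.6217*m^3 - 1.2237*m^2 - 8.7066*m - 3.4344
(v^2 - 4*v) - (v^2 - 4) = 4 - 4*v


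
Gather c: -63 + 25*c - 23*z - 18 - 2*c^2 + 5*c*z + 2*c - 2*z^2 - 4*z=-2*c^2 + c*(5*z + 27) - 2*z^2 - 27*z - 81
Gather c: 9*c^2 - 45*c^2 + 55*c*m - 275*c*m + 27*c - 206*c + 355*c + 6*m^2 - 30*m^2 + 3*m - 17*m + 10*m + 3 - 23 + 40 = -36*c^2 + c*(176 - 220*m) - 24*m^2 - 4*m + 20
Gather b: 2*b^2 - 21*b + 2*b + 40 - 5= 2*b^2 - 19*b + 35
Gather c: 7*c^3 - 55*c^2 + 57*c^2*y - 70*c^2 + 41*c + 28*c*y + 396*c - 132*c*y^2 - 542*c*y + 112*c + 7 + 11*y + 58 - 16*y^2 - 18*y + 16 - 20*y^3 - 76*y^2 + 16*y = 7*c^3 + c^2*(57*y - 125) + c*(-132*y^2 - 514*y + 549) - 20*y^3 - 92*y^2 + 9*y + 81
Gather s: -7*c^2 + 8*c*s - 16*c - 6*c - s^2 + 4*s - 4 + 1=-7*c^2 - 22*c - s^2 + s*(8*c + 4) - 3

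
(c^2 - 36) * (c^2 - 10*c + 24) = c^4 - 10*c^3 - 12*c^2 + 360*c - 864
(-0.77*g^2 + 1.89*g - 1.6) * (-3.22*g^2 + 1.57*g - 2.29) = 2.4794*g^4 - 7.2947*g^3 + 9.8826*g^2 - 6.8401*g + 3.664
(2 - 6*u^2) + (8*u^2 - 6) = 2*u^2 - 4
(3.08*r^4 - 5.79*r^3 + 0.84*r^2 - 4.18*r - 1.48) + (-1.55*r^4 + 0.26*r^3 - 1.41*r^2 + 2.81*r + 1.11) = 1.53*r^4 - 5.53*r^3 - 0.57*r^2 - 1.37*r - 0.37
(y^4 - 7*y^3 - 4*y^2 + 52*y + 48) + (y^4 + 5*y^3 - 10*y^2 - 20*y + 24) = 2*y^4 - 2*y^3 - 14*y^2 + 32*y + 72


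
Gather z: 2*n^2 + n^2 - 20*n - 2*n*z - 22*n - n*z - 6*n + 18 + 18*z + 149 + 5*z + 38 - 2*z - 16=3*n^2 - 48*n + z*(21 - 3*n) + 189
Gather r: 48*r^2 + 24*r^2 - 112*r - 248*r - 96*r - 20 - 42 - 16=72*r^2 - 456*r - 78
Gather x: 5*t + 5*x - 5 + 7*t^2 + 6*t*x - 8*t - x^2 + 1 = 7*t^2 - 3*t - x^2 + x*(6*t + 5) - 4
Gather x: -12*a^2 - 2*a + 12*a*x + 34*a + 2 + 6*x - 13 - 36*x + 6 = -12*a^2 + 32*a + x*(12*a - 30) - 5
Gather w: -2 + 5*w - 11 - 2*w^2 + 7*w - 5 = -2*w^2 + 12*w - 18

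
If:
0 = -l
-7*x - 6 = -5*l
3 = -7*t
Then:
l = 0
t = -3/7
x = -6/7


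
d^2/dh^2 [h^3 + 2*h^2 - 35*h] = 6*h + 4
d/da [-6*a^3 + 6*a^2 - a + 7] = -18*a^2 + 12*a - 1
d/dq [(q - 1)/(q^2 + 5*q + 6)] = (q^2 + 5*q - (q - 1)*(2*q + 5) + 6)/(q^2 + 5*q + 6)^2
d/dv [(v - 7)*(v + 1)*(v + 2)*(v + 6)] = 4*v^3 + 6*v^2 - 86*v - 128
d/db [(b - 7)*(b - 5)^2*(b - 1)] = 4*b^3 - 54*b^2 + 224*b - 270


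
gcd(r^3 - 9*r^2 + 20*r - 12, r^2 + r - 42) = r - 6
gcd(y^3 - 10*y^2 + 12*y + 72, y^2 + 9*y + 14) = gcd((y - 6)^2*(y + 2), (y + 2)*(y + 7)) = y + 2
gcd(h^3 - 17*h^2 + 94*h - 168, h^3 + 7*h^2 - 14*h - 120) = h - 4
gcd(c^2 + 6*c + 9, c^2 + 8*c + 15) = c + 3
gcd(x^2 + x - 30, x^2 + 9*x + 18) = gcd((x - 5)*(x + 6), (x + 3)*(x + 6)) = x + 6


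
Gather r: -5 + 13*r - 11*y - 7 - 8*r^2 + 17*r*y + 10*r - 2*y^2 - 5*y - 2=-8*r^2 + r*(17*y + 23) - 2*y^2 - 16*y - 14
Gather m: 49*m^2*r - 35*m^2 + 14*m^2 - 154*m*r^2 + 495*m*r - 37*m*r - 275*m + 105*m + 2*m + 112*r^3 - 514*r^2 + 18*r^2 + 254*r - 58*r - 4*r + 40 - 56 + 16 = m^2*(49*r - 21) + m*(-154*r^2 + 458*r - 168) + 112*r^3 - 496*r^2 + 192*r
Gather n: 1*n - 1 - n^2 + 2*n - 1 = -n^2 + 3*n - 2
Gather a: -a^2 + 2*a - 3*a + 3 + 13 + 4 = -a^2 - a + 20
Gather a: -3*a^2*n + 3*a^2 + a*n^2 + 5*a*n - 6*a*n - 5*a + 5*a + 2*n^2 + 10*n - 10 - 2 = a^2*(3 - 3*n) + a*(n^2 - n) + 2*n^2 + 10*n - 12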